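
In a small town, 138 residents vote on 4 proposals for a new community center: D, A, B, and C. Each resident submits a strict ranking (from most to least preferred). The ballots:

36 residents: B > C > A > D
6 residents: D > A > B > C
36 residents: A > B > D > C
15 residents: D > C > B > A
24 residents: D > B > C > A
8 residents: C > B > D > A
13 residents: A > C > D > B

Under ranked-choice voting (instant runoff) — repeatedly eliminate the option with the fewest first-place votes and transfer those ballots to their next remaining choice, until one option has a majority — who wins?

A

Round 1: D 45, A 49, B 36, C 8. Eliminate C.
Round 2: D 45, A 49, B 44. Eliminate B.
Round 3: D 53, A 85. A has a majority.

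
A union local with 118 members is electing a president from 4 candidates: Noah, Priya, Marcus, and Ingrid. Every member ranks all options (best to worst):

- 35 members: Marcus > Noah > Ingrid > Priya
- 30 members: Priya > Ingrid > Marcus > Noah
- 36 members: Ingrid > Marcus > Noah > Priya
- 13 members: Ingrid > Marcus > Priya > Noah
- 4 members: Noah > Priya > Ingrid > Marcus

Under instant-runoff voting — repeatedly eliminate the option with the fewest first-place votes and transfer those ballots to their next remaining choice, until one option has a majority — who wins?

Ingrid

Round 1: Noah 4, Priya 30, Marcus 35, Ingrid 49. Eliminate Noah.
Round 2: Priya 34, Marcus 35, Ingrid 49. Eliminate Priya.
Round 3: Marcus 35, Ingrid 83. Ingrid has a majority.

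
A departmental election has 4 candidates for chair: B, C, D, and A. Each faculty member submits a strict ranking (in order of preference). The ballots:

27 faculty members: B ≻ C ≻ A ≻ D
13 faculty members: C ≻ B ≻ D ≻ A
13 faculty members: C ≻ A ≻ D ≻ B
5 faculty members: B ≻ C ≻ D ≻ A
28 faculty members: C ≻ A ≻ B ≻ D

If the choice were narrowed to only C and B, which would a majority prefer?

Voters preferring C to B: 54; preferring B to C: 32.
C wins the head-to-head.

C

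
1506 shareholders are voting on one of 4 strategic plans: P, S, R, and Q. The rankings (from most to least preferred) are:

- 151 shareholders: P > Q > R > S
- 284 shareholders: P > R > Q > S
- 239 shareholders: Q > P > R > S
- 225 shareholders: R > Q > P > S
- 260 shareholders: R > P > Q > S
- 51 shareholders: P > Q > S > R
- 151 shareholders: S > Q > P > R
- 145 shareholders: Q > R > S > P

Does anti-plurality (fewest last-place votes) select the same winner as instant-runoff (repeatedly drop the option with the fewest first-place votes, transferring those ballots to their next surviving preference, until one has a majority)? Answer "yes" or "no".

yes

Anti-plurality — last-place votes: P 145, S 1159, R 202, Q 0. Winner: Q.
Instant-runoff — R1 P 486, S 151, R 485, Q 384 (S out); R2 P 486, R 485, Q 535 (R out); R3 P 746, Q 760 (Q winner). Winner: Q.
The two methods agree.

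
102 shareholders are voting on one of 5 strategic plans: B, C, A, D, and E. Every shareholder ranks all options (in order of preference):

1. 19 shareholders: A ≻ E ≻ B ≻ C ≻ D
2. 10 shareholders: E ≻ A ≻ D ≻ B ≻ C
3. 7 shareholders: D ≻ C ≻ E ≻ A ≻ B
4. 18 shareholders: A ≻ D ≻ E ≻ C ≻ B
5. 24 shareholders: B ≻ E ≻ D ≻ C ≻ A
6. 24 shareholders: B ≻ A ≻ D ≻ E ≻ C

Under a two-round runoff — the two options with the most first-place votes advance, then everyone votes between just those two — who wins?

Round 1 first-place votes: B 48, C 0, A 37, D 7, E 10.
B and A advance.
Runoff: B is preferred to A by 48 voters; A by 54.
A wins the runoff.

A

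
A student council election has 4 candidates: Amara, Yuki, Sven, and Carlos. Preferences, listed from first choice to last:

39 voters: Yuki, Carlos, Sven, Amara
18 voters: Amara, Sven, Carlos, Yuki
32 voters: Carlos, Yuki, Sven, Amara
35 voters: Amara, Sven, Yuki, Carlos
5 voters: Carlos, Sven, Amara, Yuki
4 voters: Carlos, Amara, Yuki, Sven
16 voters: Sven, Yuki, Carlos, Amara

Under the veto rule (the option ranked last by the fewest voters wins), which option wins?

Last-place votes: Amara 87, Yuki 23, Sven 4, Carlos 35.
Sven is ranked last by the fewest voters, so Sven wins.

Sven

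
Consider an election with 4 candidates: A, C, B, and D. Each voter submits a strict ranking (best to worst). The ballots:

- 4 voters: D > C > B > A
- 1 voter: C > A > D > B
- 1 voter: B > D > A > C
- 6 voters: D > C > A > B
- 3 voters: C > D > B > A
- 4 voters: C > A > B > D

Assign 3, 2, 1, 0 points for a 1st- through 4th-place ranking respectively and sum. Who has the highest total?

A: 4·0 + 1·2 + 1·1 + 6·1 + 3·0 + 4·2 = 17
C: 4·2 + 1·3 + 1·0 + 6·2 + 3·3 + 4·3 = 44
B: 4·1 + 1·0 + 1·3 + 6·0 + 3·1 + 4·1 = 14
D: 4·3 + 1·1 + 1·2 + 6·3 + 3·2 + 4·0 = 39
C has the highest Borda score (44).

C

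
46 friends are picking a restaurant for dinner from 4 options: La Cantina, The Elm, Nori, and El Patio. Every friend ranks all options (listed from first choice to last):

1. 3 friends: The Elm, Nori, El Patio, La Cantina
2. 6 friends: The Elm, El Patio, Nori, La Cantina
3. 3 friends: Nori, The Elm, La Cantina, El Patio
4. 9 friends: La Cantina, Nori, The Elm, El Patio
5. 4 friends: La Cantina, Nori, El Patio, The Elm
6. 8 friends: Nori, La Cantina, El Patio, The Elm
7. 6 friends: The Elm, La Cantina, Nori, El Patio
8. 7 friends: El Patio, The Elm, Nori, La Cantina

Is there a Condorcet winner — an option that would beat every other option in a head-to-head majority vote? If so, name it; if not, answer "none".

Nori vs La Cantina: 27–19 for Nori.
Nori vs The Elm: 24–22 for Nori.
Nori vs El Patio: 33–13 for Nori.
Nori beats every other option head-to-head.

Nori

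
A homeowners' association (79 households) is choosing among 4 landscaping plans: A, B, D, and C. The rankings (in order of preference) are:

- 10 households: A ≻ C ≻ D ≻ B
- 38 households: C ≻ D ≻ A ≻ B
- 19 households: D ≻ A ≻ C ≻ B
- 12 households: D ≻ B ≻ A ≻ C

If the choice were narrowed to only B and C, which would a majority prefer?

C

Voters preferring B to C: 12; preferring C to B: 67.
C wins the head-to-head.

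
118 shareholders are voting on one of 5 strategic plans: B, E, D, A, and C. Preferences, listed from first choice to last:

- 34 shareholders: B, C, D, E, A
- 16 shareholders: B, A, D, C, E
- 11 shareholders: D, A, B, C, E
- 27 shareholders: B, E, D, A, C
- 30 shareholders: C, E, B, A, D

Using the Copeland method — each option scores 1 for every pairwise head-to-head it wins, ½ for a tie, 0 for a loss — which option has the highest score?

B

B: beats E, D, A, and C → score 4.
E: beats A; loses to B, D, and C → score 1.
D: beats E and A; loses to B and C → score 2.
A: loses to B, E, D, and C → score 0.
C: beats E, D, and A; loses to B → score 3.
B has the best pairwise record.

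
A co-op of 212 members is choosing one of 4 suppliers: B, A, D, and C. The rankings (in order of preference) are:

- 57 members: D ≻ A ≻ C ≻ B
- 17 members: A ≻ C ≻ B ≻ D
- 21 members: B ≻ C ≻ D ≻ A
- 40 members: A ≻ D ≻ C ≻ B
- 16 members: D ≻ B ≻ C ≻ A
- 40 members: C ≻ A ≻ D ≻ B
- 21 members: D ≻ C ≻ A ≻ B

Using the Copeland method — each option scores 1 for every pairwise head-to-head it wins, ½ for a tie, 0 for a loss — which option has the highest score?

D

B: loses to A, D, and C → score 0.
A: beats B and C; loses to D → score 2.
D: beats B, A, and C → score 3.
C: beats B; loses to A and D → score 1.
D has the best pairwise record.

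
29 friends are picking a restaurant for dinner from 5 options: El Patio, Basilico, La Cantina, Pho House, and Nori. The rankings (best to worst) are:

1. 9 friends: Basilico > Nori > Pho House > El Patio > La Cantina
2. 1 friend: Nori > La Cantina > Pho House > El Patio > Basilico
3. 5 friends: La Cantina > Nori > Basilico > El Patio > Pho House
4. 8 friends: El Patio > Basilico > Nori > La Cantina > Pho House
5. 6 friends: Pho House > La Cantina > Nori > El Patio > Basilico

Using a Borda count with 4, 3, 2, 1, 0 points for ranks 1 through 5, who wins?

Nori

El Patio: 9·1 + 1·1 + 5·1 + 8·4 + 6·1 = 53
Basilico: 9·4 + 1·0 + 5·2 + 8·3 + 6·0 = 70
La Cantina: 9·0 + 1·3 + 5·4 + 8·1 + 6·3 = 49
Pho House: 9·2 + 1·2 + 5·0 + 8·0 + 6·4 = 44
Nori: 9·3 + 1·4 + 5·3 + 8·2 + 6·2 = 74
Nori has the highest Borda score (74).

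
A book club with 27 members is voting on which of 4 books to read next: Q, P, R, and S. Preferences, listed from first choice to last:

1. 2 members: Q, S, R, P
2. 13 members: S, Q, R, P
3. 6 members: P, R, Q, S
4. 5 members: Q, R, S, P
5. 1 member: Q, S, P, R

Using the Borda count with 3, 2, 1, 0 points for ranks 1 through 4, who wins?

Q

Q: 2·3 + 13·2 + 6·1 + 5·3 + 1·3 = 56
P: 2·0 + 13·0 + 6·3 + 5·0 + 1·1 = 19
R: 2·1 + 13·1 + 6·2 + 5·2 + 1·0 = 37
S: 2·2 + 13·3 + 6·0 + 5·1 + 1·2 = 50
Q has the highest Borda score (56).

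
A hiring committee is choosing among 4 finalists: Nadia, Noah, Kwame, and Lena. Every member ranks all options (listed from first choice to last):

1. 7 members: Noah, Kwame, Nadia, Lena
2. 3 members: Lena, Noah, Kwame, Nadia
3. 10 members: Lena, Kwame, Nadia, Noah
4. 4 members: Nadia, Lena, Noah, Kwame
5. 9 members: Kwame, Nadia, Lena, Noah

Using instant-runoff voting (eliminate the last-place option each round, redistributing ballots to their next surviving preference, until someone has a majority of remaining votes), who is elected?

Round 1: Nadia 4, Noah 7, Kwame 9, Lena 13. Eliminate Nadia.
Round 2: Noah 7, Kwame 9, Lena 17. Lena has a majority.

Lena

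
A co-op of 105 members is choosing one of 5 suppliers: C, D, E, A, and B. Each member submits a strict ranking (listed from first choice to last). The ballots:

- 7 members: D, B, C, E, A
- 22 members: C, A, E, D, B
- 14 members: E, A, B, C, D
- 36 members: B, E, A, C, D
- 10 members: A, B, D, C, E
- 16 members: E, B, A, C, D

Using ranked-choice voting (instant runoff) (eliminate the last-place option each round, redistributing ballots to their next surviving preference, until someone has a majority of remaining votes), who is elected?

Round 1: C 22, D 7, E 30, A 10, B 36. Eliminate D.
Round 2: C 22, E 30, A 10, B 43. Eliminate A.
Round 3: C 22, E 30, B 53. B has a majority.

B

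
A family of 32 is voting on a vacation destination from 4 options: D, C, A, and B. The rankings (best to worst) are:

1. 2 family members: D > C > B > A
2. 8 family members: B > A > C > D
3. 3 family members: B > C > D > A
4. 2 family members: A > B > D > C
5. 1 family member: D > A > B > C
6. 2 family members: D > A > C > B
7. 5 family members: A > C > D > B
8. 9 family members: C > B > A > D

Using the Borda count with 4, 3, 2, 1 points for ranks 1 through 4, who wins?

B

D: 2·4 + 8·1 + 3·2 + 2·2 + 1·4 + 2·4 + 5·2 + 9·1 = 57
C: 2·3 + 8·2 + 3·3 + 2·1 + 1·1 + 2·2 + 5·3 + 9·4 = 89
A: 2·1 + 8·3 + 3·1 + 2·4 + 1·3 + 2·3 + 5·4 + 9·2 = 84
B: 2·2 + 8·4 + 3·4 + 2·3 + 1·2 + 2·1 + 5·1 + 9·3 = 90
B has the highest Borda score (90).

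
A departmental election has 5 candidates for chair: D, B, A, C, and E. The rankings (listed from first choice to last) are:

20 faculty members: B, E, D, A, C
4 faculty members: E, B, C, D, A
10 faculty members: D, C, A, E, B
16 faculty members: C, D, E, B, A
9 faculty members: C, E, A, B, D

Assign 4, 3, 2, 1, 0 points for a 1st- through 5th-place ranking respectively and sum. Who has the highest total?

E

D: 20·2 + 4·1 + 10·4 + 16·3 + 9·0 = 132
B: 20·4 + 4·3 + 10·0 + 16·1 + 9·1 = 117
A: 20·1 + 4·0 + 10·2 + 16·0 + 9·2 = 58
C: 20·0 + 4·2 + 10·3 + 16·4 + 9·4 = 138
E: 20·3 + 4·4 + 10·1 + 16·2 + 9·3 = 145
E has the highest Borda score (145).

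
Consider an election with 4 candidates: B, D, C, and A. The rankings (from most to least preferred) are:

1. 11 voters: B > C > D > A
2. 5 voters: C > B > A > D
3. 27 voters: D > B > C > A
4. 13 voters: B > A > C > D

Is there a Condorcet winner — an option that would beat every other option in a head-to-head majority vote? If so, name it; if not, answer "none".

B vs D: 29–27 for B.
B vs C: 51–5 for B.
B vs A: 56–0 for B.
B beats every other option head-to-head.

B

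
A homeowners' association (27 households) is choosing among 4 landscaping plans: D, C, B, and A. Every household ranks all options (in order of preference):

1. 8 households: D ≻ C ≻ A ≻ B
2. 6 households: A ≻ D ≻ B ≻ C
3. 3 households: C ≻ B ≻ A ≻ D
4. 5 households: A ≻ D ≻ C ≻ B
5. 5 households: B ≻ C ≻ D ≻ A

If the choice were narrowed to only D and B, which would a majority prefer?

Voters preferring D to B: 19; preferring B to D: 8.
D wins the head-to-head.

D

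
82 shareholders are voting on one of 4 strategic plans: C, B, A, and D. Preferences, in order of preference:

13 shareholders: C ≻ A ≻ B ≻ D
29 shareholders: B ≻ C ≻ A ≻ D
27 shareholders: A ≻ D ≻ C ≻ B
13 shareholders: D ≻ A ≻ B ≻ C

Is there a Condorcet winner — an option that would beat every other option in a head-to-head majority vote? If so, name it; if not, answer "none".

none

Checking pairwise contests:
B beats C 42–40.
A beats B 53–29.
C beats A 42–40.
C beats D 42–40.
Every option loses at least one head-to-head, so there is no Condorcet winner.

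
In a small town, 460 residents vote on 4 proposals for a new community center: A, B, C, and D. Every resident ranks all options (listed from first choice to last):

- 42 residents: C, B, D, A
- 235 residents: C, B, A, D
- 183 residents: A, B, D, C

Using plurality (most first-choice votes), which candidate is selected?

First-place votes: A 183, B 0, C 277, D 0.
C has the most first-place votes.

C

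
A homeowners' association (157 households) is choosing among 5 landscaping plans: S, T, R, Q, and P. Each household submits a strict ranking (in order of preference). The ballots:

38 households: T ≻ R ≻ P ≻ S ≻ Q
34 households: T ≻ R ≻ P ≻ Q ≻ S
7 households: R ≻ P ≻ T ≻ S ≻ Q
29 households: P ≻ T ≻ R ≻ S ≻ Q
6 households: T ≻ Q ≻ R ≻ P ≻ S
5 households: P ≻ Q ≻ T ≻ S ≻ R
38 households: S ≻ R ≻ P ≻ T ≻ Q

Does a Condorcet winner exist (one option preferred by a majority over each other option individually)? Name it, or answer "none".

Checking pairwise contests:
T beats S 119–38.
P beats T 79–78.
T beats R 112–45.
S beats Q 112–45.
R beats P 123–34.
Every option loses at least one head-to-head, so there is no Condorcet winner.

none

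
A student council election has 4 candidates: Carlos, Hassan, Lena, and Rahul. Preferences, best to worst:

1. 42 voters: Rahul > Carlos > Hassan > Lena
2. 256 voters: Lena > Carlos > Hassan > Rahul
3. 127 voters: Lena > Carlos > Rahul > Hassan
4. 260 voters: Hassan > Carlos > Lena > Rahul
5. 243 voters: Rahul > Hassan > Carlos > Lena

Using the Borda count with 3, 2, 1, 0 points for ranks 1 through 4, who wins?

Carlos: 42·2 + 256·2 + 127·2 + 260·2 + 243·1 = 1613
Hassan: 42·1 + 256·1 + 127·0 + 260·3 + 243·2 = 1564
Lena: 42·0 + 256·3 + 127·3 + 260·1 + 243·0 = 1409
Rahul: 42·3 + 256·0 + 127·1 + 260·0 + 243·3 = 982
Carlos has the highest Borda score (1613).

Carlos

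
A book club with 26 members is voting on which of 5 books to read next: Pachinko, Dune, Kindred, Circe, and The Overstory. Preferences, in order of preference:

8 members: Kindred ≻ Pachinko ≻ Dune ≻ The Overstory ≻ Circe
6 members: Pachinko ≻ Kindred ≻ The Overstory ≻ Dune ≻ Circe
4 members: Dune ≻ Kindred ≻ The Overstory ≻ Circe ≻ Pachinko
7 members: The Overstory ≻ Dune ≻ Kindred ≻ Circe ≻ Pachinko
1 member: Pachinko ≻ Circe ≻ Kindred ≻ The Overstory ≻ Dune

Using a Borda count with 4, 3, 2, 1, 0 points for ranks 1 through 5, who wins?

Kindred

Pachinko: 8·3 + 6·4 + 4·0 + 7·0 + 1·4 = 52
Dune: 8·2 + 6·1 + 4·4 + 7·3 + 1·0 = 59
Kindred: 8·4 + 6·3 + 4·3 + 7·2 + 1·2 = 78
Circe: 8·0 + 6·0 + 4·1 + 7·1 + 1·3 = 14
The Overstory: 8·1 + 6·2 + 4·2 + 7·4 + 1·1 = 57
Kindred has the highest Borda score (78).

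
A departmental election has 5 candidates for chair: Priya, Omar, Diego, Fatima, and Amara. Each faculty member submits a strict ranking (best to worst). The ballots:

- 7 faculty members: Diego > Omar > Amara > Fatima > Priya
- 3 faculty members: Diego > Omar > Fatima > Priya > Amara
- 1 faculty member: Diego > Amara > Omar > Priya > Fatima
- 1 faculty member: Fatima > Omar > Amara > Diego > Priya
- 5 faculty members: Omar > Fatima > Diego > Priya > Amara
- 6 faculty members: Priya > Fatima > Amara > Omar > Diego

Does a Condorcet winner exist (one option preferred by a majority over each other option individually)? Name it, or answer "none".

Omar

Omar vs Priya: 17–6 for Omar.
Omar vs Diego: 12–11 for Omar.
Omar vs Fatima: 16–7 for Omar.
Omar vs Amara: 16–7 for Omar.
Omar beats every other option head-to-head.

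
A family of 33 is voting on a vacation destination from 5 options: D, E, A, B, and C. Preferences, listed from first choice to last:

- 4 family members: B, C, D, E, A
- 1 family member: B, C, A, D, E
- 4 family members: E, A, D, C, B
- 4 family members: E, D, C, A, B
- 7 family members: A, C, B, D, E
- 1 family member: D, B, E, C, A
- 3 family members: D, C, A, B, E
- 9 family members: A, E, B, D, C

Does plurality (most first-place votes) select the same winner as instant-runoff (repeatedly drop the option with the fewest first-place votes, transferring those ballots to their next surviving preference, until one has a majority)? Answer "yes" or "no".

Plurality — first-place votes: D 4, E 8, A 16, B 5, C 0. Winner: A.
Instant-runoff — R1 D 4, E 8, A 16, B 5, C 0 (C out); R2 D 4, E 8, A 16, B 5 (D out); R3 E 8, A 19, B 6 (A winner). Winner: A.
The two methods agree.

yes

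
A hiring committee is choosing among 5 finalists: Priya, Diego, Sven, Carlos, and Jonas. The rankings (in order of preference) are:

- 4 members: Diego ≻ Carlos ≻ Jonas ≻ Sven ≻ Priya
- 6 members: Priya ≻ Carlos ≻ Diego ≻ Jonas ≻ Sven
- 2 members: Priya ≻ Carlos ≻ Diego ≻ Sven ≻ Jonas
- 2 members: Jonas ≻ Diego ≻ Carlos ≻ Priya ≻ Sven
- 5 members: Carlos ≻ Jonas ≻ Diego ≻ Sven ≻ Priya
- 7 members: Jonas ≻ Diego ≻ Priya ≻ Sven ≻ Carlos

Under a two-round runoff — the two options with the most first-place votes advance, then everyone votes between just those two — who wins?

Jonas

Round 1 first-place votes: Priya 8, Diego 4, Sven 0, Carlos 5, Jonas 9.
Jonas and Priya advance.
Runoff: Jonas is preferred to Priya by 18 voters; Priya by 8.
Jonas wins the runoff.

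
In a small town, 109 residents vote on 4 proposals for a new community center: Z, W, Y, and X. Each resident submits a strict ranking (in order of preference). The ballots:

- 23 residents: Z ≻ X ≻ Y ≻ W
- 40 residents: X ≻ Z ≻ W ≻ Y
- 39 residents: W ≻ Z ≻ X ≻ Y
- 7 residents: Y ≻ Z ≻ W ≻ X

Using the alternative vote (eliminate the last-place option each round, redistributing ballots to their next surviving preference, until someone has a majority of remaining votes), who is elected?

Round 1: Z 23, W 39, Y 7, X 40. Eliminate Y.
Round 2: Z 30, W 39, X 40. Eliminate Z.
Round 3: W 46, X 63. X has a majority.

X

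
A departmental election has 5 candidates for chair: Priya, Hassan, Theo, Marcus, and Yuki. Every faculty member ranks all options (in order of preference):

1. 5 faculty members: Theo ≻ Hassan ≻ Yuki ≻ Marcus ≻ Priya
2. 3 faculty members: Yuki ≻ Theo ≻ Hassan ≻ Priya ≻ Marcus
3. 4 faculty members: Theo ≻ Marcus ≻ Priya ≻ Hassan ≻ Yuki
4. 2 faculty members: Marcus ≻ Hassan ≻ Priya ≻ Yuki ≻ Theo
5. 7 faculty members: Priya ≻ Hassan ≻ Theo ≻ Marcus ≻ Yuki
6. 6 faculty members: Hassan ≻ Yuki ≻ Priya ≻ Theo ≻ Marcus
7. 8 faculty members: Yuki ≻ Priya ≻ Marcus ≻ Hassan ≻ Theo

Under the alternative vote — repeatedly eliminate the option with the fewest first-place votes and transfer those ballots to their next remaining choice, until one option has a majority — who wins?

Hassan

Round 1: Priya 7, Hassan 6, Theo 9, Marcus 2, Yuki 11. Eliminate Marcus.
Round 2: Priya 7, Hassan 8, Theo 9, Yuki 11. Eliminate Priya.
Round 3: Hassan 15, Theo 9, Yuki 11. Eliminate Theo.
Round 4: Hassan 24, Yuki 11. Hassan has a majority.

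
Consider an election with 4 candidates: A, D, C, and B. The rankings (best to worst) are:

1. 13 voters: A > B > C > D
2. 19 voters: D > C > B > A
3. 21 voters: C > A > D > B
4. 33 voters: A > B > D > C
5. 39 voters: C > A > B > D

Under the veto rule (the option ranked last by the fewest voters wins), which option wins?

A

Last-place votes: A 19, D 52, C 33, B 21.
A is ranked last by the fewest voters, so A wins.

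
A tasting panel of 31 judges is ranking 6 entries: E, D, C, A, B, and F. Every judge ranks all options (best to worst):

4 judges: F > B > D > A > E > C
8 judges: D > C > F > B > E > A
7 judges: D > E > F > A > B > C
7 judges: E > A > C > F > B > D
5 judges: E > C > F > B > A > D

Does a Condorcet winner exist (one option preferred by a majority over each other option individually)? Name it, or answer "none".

none

Checking pairwise contests:
D beats E 19–12.
B beats D 16–15.
E beats C 23–8.
E beats A 27–4.
E beats B 19–12.
E beats F 19–12.
Every option loses at least one head-to-head, so there is no Condorcet winner.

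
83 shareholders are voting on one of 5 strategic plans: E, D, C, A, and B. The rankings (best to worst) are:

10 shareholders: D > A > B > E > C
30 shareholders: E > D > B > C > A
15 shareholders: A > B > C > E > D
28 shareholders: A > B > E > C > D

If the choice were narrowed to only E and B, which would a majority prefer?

Voters preferring E to B: 30; preferring B to E: 53.
B wins the head-to-head.

B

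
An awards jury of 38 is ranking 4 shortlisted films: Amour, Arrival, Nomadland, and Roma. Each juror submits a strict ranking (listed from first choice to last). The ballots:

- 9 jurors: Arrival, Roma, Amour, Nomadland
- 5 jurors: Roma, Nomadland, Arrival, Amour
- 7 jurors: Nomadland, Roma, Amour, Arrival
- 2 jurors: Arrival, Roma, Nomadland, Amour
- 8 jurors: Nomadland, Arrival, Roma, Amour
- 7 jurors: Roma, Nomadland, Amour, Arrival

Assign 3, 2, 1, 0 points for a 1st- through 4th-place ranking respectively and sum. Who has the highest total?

Roma

Amour: 9·1 + 5·0 + 7·1 + 2·0 + 8·0 + 7·1 = 23
Arrival: 9·3 + 5·1 + 7·0 + 2·3 + 8·2 + 7·0 = 54
Nomadland: 9·0 + 5·2 + 7·3 + 2·1 + 8·3 + 7·2 = 71
Roma: 9·2 + 5·3 + 7·2 + 2·2 + 8·1 + 7·3 = 80
Roma has the highest Borda score (80).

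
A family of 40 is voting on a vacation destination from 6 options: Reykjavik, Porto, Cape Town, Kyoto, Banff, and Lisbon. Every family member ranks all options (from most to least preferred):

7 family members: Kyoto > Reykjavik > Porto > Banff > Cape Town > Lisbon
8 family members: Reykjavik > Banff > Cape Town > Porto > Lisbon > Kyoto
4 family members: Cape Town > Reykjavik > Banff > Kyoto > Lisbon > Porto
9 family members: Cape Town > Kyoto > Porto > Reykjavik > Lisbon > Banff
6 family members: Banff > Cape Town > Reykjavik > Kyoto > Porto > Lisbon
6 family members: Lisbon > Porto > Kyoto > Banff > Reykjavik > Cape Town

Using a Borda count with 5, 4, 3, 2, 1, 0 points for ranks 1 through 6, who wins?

Reykjavik: 7·4 + 8·5 + 4·4 + 9·2 + 6·3 + 6·1 = 126
Porto: 7·3 + 8·2 + 4·0 + 9·3 + 6·1 + 6·4 = 94
Cape Town: 7·1 + 8·3 + 4·5 + 9·5 + 6·4 + 6·0 = 120
Kyoto: 7·5 + 8·0 + 4·2 + 9·4 + 6·2 + 6·3 = 109
Banff: 7·2 + 8·4 + 4·3 + 9·0 + 6·5 + 6·2 = 100
Lisbon: 7·0 + 8·1 + 4·1 + 9·1 + 6·0 + 6·5 = 51
Reykjavik has the highest Borda score (126).

Reykjavik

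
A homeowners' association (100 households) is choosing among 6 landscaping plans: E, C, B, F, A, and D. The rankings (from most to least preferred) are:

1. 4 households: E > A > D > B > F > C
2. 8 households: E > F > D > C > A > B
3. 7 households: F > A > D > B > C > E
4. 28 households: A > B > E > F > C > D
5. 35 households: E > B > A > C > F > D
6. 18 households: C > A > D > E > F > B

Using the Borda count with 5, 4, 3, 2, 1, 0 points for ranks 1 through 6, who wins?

E: 4·5 + 8·5 + 7·0 + 28·3 + 35·5 + 18·2 = 355
C: 4·0 + 8·2 + 7·1 + 28·1 + 35·2 + 18·5 = 211
B: 4·2 + 8·0 + 7·2 + 28·4 + 35·4 + 18·0 = 274
F: 4·1 + 8·4 + 7·5 + 28·2 + 35·1 + 18·1 = 180
A: 4·4 + 8·1 + 7·4 + 28·5 + 35·3 + 18·4 = 369
D: 4·3 + 8·3 + 7·3 + 28·0 + 35·0 + 18·3 = 111
A has the highest Borda score (369).

A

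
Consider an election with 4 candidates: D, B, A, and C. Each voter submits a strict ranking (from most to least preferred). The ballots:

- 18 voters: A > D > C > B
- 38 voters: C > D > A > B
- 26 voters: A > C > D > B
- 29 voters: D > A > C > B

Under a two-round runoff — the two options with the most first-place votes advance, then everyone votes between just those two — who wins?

A

Round 1 first-place votes: D 29, B 0, A 44, C 38.
A and C advance.
Runoff: A is preferred to C by 73 voters; C by 38.
A wins the runoff.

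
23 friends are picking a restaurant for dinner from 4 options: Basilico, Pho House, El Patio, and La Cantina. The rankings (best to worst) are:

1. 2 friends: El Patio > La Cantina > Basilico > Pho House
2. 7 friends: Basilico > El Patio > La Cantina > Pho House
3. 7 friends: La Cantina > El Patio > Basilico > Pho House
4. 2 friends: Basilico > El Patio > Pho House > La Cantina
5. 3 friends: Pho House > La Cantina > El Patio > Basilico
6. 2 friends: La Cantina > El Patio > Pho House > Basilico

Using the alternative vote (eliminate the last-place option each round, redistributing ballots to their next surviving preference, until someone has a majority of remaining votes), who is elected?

La Cantina

Round 1: Basilico 9, Pho House 3, El Patio 2, La Cantina 9. Eliminate El Patio.
Round 2: Basilico 9, Pho House 3, La Cantina 11. Eliminate Pho House.
Round 3: Basilico 9, La Cantina 14. La Cantina has a majority.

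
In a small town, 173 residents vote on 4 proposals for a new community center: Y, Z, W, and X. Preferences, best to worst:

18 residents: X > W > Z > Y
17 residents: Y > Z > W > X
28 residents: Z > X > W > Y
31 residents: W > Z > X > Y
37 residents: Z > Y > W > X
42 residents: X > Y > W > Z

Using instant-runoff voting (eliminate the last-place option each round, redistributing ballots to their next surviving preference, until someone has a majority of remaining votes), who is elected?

Round 1: Y 17, Z 65, W 31, X 60. Eliminate Y.
Round 2: Z 82, W 31, X 60. Eliminate W.
Round 3: Z 113, X 60. Z has a majority.

Z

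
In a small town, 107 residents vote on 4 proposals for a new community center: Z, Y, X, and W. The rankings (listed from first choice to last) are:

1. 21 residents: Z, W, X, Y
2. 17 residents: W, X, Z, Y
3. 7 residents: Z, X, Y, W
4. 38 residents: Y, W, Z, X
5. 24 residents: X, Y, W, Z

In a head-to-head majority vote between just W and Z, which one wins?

Voters preferring W to Z: 79; preferring Z to W: 28.
W wins the head-to-head.

W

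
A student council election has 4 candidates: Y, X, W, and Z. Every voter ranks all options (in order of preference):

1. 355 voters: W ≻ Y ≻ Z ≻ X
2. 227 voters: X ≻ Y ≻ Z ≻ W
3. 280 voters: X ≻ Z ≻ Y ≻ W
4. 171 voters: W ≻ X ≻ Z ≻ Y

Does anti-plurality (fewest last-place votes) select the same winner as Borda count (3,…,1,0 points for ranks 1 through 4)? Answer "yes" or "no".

Anti-plurality — last-place votes: Y 171, X 355, W 507, Z 0. Winner: Z.
Borda — scores: Y 1444, X 1863, W 1578, Z 1313. Winner: X.
The two methods disagree.

no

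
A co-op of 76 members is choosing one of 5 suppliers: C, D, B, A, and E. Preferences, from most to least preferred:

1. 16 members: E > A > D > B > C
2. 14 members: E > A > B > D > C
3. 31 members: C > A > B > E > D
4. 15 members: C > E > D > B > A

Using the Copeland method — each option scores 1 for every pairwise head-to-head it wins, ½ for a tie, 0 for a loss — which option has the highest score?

C

C: beats D, B, A, and E → score 4.
D: loses to C, B, A, and E → score 0.
B: beats D; loses to C, A, and E → score 1.
A: beats D and B; loses to C and E → score 2.
E: beats D, B, and A; loses to C → score 3.
C has the best pairwise record.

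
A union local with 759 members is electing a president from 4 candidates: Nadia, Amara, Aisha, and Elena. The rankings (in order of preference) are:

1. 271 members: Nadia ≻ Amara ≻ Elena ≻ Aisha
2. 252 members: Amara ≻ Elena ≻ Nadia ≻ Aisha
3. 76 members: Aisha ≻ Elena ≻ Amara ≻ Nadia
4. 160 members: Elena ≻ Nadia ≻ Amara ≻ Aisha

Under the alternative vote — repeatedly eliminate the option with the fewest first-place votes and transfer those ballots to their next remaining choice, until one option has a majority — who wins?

Nadia

Round 1: Nadia 271, Amara 252, Aisha 76, Elena 160. Eliminate Aisha.
Round 2: Nadia 271, Amara 252, Elena 236. Eliminate Elena.
Round 3: Nadia 431, Amara 328. Nadia has a majority.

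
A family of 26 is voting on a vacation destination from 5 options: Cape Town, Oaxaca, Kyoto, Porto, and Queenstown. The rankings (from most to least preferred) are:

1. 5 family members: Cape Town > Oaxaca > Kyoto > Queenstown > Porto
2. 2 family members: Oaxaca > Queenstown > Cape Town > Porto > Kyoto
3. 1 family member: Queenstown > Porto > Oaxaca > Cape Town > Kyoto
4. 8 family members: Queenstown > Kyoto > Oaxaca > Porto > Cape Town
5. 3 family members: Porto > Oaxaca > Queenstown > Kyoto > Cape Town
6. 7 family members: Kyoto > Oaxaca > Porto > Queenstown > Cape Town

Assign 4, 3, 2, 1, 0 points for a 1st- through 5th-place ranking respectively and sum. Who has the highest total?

Oaxaca

Cape Town: 5·4 + 2·2 + 1·1 + 8·0 + 3·0 + 7·0 = 25
Oaxaca: 5·3 + 2·4 + 1·2 + 8·2 + 3·3 + 7·3 = 71
Kyoto: 5·2 + 2·0 + 1·0 + 8·3 + 3·1 + 7·4 = 65
Porto: 5·0 + 2·1 + 1·3 + 8·1 + 3·4 + 7·2 = 39
Queenstown: 5·1 + 2·3 + 1·4 + 8·4 + 3·2 + 7·1 = 60
Oaxaca has the highest Borda score (71).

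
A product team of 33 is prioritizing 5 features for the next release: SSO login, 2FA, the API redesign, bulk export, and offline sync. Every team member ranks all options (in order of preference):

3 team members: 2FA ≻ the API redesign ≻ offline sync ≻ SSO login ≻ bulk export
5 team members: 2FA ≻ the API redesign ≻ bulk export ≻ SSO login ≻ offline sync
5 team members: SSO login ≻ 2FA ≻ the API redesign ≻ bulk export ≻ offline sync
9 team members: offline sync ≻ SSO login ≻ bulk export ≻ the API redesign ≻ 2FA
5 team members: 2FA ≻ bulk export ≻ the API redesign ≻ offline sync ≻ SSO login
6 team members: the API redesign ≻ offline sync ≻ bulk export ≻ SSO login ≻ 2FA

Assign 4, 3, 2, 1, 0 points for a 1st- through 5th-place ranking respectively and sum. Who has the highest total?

the API redesign

SSO login: 3·1 + 5·1 + 5·4 + 9·3 + 5·0 + 6·1 = 61
2FA: 3·4 + 5·4 + 5·3 + 9·0 + 5·4 + 6·0 = 67
the API redesign: 3·3 + 5·3 + 5·2 + 9·1 + 5·2 + 6·4 = 77
bulk export: 3·0 + 5·2 + 5·1 + 9·2 + 5·3 + 6·2 = 60
offline sync: 3·2 + 5·0 + 5·0 + 9·4 + 5·1 + 6·3 = 65
the API redesign has the highest Borda score (77).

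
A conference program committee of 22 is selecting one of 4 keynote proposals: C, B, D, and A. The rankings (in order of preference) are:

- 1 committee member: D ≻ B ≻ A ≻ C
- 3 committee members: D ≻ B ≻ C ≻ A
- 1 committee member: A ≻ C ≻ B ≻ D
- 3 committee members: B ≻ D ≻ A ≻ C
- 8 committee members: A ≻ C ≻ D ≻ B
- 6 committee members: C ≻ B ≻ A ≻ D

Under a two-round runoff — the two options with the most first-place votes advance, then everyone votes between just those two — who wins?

Round 1 first-place votes: C 6, B 3, D 4, A 9.
A and C advance.
Runoff: A is preferred to C by 13 voters; C by 9.
A wins the runoff.

A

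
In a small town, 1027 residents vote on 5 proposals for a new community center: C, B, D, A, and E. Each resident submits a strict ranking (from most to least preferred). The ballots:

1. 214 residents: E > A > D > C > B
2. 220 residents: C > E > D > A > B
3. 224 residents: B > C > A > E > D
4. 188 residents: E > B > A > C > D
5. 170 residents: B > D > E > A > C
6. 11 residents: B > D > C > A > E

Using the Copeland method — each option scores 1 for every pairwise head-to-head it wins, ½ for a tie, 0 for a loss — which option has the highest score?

E

C: beats D; loses to B, A, and E → score 1.
B: beats C, D, and A; loses to E → score 3.
D: loses to C, B, A, and E → score 0.
A: beats C and D; loses to B and E → score 2.
E: beats C, B, D, and A → score 4.
E has the best pairwise record.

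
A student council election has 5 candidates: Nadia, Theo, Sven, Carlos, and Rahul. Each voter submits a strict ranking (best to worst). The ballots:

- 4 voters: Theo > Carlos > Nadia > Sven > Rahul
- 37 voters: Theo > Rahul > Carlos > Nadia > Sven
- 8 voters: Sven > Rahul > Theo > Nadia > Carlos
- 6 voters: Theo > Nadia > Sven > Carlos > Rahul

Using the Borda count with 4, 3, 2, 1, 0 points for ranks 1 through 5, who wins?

Theo

Nadia: 4·2 + 37·1 + 8·1 + 6·3 = 71
Theo: 4·4 + 37·4 + 8·2 + 6·4 = 204
Sven: 4·1 + 37·0 + 8·4 + 6·2 = 48
Carlos: 4·3 + 37·2 + 8·0 + 6·1 = 92
Rahul: 4·0 + 37·3 + 8·3 + 6·0 = 135
Theo has the highest Borda score (204).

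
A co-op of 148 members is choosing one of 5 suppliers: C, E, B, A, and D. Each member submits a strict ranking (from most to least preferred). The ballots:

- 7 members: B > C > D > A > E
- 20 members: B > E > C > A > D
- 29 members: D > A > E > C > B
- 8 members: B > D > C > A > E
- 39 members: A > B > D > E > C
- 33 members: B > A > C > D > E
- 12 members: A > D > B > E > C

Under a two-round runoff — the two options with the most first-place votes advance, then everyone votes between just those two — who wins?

Round 1 first-place votes: C 0, E 0, B 68, A 51, D 29.
B and A advance.
Runoff: B is preferred to A by 68 voters; A by 80.
A wins the runoff.

A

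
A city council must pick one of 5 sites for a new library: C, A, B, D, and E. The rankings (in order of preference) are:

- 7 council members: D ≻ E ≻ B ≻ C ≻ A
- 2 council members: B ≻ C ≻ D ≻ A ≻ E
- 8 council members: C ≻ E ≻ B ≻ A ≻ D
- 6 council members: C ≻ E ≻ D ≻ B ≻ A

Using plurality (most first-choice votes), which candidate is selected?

C

First-place votes: C 14, A 0, B 2, D 7, E 0.
C has the most first-place votes.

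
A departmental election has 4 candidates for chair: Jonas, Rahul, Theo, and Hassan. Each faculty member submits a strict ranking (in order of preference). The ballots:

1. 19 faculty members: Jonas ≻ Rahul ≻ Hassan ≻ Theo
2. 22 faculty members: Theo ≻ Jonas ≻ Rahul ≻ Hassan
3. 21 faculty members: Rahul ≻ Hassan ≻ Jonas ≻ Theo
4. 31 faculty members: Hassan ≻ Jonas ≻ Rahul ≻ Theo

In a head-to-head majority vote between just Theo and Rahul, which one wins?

Voters preferring Theo to Rahul: 22; preferring Rahul to Theo: 71.
Rahul wins the head-to-head.

Rahul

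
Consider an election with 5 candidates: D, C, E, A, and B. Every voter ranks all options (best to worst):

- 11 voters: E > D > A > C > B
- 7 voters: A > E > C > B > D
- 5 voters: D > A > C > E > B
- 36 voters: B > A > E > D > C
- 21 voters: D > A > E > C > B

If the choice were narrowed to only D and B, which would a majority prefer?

B

Voters preferring D to B: 37; preferring B to D: 43.
B wins the head-to-head.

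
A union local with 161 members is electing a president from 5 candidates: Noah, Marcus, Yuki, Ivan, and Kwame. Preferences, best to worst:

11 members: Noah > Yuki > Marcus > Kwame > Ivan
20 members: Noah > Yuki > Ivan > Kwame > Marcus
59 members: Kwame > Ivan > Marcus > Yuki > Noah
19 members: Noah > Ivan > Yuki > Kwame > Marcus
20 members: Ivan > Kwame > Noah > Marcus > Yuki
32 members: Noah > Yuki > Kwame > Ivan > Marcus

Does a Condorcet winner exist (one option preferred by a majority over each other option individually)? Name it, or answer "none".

Noah vs Marcus: 102–59 for Noah.
Noah vs Yuki: 102–59 for Noah.
Noah vs Ivan: 82–79 for Noah.
Noah vs Kwame: 82–79 for Noah.
Noah beats every other option head-to-head.

Noah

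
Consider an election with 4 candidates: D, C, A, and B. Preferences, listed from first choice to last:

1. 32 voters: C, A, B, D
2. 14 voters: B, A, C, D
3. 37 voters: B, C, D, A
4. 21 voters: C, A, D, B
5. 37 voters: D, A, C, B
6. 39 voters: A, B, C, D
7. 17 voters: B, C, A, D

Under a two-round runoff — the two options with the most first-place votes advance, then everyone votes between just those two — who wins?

B

Round 1 first-place votes: D 37, C 53, A 39, B 68.
B and C advance.
Runoff: B is preferred to C by 107 voters; C by 90.
B wins the runoff.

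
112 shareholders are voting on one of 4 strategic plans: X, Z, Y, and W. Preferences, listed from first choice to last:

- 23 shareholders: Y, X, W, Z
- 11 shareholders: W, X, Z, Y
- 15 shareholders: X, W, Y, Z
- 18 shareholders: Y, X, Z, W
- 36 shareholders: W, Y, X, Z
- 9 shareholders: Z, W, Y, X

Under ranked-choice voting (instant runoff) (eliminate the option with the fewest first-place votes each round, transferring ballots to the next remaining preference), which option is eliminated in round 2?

Round 1: X 15, Z 9, Y 41, W 47. Eliminate Z.
Round 2: X 15, Y 41, W 56. Eliminate X.

X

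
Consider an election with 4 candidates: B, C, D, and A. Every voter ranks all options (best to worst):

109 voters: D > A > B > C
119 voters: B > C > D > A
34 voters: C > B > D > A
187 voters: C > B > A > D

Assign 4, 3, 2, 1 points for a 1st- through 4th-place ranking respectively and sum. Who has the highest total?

B: 109·2 + 119·4 + 34·3 + 187·3 = 1357
C: 109·1 + 119·3 + 34·4 + 187·4 = 1350
D: 109·4 + 119·2 + 34·2 + 187·1 = 929
A: 109·3 + 119·1 + 34·1 + 187·2 = 854
B has the highest Borda score (1357).

B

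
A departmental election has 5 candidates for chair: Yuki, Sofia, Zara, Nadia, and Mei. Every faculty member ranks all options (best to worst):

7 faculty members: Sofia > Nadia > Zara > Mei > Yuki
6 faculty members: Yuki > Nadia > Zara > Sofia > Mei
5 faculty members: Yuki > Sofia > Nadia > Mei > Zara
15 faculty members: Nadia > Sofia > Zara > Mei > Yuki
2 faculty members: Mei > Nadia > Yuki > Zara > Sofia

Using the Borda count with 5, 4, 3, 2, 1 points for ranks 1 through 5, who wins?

Yuki: 7·1 + 6·5 + 5·5 + 15·1 + 2·3 = 83
Sofia: 7·5 + 6·2 + 5·4 + 15·4 + 2·1 = 129
Zara: 7·3 + 6·3 + 5·1 + 15·3 + 2·2 = 93
Nadia: 7·4 + 6·4 + 5·3 + 15·5 + 2·4 = 150
Mei: 7·2 + 6·1 + 5·2 + 15·2 + 2·5 = 70
Nadia has the highest Borda score (150).

Nadia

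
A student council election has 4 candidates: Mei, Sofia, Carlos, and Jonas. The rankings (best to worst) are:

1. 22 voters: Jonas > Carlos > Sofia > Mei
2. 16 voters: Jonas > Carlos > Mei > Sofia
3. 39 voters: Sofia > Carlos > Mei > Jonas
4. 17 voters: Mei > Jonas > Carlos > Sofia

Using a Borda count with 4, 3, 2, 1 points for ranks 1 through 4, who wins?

Mei: 22·1 + 16·2 + 39·2 + 17·4 = 200
Sofia: 22·2 + 16·1 + 39·4 + 17·1 = 233
Carlos: 22·3 + 16·3 + 39·3 + 17·2 = 265
Jonas: 22·4 + 16·4 + 39·1 + 17·3 = 242
Carlos has the highest Borda score (265).

Carlos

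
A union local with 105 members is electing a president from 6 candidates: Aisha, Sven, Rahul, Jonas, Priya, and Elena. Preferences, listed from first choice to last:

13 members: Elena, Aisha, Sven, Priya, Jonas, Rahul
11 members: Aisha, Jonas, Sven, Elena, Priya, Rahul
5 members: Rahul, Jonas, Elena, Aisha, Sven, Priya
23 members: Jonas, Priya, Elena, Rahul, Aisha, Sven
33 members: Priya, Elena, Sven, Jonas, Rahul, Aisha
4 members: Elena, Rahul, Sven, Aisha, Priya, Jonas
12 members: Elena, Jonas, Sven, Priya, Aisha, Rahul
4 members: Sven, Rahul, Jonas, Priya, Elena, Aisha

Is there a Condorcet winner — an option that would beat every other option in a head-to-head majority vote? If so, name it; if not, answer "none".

none

Checking pairwise contests:
Sven beats Aisha 53–52.
Priya beats Sven 56–49.
Sven beats Rahul 73–32.
Sven beats Jonas 54–51.
Jonas beats Priya 55–50.
Priya beats Elena 60–45.
Every option loses at least one head-to-head, so there is no Condorcet winner.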